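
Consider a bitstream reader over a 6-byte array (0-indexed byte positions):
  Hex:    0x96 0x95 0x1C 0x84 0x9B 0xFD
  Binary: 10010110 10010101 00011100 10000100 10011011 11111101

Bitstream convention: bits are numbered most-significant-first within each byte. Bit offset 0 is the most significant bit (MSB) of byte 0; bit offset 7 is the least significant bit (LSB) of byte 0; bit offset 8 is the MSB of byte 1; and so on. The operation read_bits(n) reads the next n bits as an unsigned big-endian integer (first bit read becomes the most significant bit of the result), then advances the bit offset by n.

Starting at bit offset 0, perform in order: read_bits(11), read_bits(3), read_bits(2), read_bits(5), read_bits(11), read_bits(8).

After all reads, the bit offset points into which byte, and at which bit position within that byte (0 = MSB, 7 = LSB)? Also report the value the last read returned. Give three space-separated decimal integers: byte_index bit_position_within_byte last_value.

Read 1: bits[0:11] width=11 -> value=1204 (bin 10010110100); offset now 11 = byte 1 bit 3; 37 bits remain
Read 2: bits[11:14] width=3 -> value=5 (bin 101); offset now 14 = byte 1 bit 6; 34 bits remain
Read 3: bits[14:16] width=2 -> value=1 (bin 01); offset now 16 = byte 2 bit 0; 32 bits remain
Read 4: bits[16:21] width=5 -> value=3 (bin 00011); offset now 21 = byte 2 bit 5; 27 bits remain
Read 5: bits[21:32] width=11 -> value=1156 (bin 10010000100); offset now 32 = byte 4 bit 0; 16 bits remain
Read 6: bits[32:40] width=8 -> value=155 (bin 10011011); offset now 40 = byte 5 bit 0; 8 bits remain

Answer: 5 0 155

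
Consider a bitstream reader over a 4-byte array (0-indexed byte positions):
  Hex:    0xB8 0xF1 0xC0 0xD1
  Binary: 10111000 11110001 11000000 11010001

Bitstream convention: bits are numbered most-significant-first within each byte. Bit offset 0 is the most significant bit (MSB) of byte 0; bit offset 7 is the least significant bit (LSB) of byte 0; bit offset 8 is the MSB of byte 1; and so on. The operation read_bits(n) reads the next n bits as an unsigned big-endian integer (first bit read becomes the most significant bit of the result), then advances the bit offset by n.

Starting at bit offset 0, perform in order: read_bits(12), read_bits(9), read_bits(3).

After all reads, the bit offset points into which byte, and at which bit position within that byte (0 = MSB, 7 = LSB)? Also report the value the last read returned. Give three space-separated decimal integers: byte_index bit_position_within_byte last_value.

Read 1: bits[0:12] width=12 -> value=2959 (bin 101110001111); offset now 12 = byte 1 bit 4; 20 bits remain
Read 2: bits[12:21] width=9 -> value=56 (bin 000111000); offset now 21 = byte 2 bit 5; 11 bits remain
Read 3: bits[21:24] width=3 -> value=0 (bin 000); offset now 24 = byte 3 bit 0; 8 bits remain

Answer: 3 0 0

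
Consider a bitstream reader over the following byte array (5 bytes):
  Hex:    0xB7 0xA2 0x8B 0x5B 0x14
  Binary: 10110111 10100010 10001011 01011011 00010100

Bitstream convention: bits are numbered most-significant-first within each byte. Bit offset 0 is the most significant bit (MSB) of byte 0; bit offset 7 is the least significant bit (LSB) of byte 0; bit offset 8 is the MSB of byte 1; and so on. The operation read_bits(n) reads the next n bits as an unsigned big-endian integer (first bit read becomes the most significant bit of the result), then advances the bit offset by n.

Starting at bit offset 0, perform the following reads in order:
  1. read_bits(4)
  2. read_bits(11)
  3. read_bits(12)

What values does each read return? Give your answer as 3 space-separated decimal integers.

Read 1: bits[0:4] width=4 -> value=11 (bin 1011); offset now 4 = byte 0 bit 4; 36 bits remain
Read 2: bits[4:15] width=11 -> value=977 (bin 01111010001); offset now 15 = byte 1 bit 7; 25 bits remain
Read 3: bits[15:27] width=12 -> value=1114 (bin 010001011010); offset now 27 = byte 3 bit 3; 13 bits remain

Answer: 11 977 1114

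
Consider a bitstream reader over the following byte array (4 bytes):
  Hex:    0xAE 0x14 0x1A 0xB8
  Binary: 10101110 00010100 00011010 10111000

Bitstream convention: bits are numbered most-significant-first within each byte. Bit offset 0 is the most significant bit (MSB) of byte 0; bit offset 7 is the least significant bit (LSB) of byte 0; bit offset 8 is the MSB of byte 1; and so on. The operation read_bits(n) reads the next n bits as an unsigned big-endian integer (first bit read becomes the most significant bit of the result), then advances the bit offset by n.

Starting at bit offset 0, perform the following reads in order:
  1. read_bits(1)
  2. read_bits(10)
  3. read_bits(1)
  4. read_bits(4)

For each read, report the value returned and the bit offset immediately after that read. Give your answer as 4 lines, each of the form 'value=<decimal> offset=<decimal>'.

Read 1: bits[0:1] width=1 -> value=1 (bin 1); offset now 1 = byte 0 bit 1; 31 bits remain
Read 2: bits[1:11] width=10 -> value=368 (bin 0101110000); offset now 11 = byte 1 bit 3; 21 bits remain
Read 3: bits[11:12] width=1 -> value=1 (bin 1); offset now 12 = byte 1 bit 4; 20 bits remain
Read 4: bits[12:16] width=4 -> value=4 (bin 0100); offset now 16 = byte 2 bit 0; 16 bits remain

Answer: value=1 offset=1
value=368 offset=11
value=1 offset=12
value=4 offset=16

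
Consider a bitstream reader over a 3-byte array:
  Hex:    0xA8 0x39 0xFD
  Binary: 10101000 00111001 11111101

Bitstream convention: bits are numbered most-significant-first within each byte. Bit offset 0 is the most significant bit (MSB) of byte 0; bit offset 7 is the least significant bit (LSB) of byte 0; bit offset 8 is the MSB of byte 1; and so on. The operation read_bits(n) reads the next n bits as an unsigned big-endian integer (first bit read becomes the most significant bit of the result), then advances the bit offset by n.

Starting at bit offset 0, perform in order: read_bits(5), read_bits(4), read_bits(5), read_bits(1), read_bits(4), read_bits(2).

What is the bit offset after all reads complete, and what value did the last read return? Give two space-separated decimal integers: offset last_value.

Read 1: bits[0:5] width=5 -> value=21 (bin 10101); offset now 5 = byte 0 bit 5; 19 bits remain
Read 2: bits[5:9] width=4 -> value=0 (bin 0000); offset now 9 = byte 1 bit 1; 15 bits remain
Read 3: bits[9:14] width=5 -> value=14 (bin 01110); offset now 14 = byte 1 bit 6; 10 bits remain
Read 4: bits[14:15] width=1 -> value=0 (bin 0); offset now 15 = byte 1 bit 7; 9 bits remain
Read 5: bits[15:19] width=4 -> value=15 (bin 1111); offset now 19 = byte 2 bit 3; 5 bits remain
Read 6: bits[19:21] width=2 -> value=3 (bin 11); offset now 21 = byte 2 bit 5; 3 bits remain

Answer: 21 3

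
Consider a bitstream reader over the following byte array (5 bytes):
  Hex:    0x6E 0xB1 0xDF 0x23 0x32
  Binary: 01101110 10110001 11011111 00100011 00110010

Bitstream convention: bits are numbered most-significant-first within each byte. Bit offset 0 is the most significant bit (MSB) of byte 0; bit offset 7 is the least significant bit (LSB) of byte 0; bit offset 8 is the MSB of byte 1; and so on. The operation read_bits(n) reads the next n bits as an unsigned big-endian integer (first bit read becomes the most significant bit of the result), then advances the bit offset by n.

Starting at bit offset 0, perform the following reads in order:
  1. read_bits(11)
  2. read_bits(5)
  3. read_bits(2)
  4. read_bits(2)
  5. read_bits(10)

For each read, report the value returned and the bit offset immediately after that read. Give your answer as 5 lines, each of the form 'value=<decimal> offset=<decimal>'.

Read 1: bits[0:11] width=11 -> value=885 (bin 01101110101); offset now 11 = byte 1 bit 3; 29 bits remain
Read 2: bits[11:16] width=5 -> value=17 (bin 10001); offset now 16 = byte 2 bit 0; 24 bits remain
Read 3: bits[16:18] width=2 -> value=3 (bin 11); offset now 18 = byte 2 bit 2; 22 bits remain
Read 4: bits[18:20] width=2 -> value=1 (bin 01); offset now 20 = byte 2 bit 4; 20 bits remain
Read 5: bits[20:30] width=10 -> value=968 (bin 1111001000); offset now 30 = byte 3 bit 6; 10 bits remain

Answer: value=885 offset=11
value=17 offset=16
value=3 offset=18
value=1 offset=20
value=968 offset=30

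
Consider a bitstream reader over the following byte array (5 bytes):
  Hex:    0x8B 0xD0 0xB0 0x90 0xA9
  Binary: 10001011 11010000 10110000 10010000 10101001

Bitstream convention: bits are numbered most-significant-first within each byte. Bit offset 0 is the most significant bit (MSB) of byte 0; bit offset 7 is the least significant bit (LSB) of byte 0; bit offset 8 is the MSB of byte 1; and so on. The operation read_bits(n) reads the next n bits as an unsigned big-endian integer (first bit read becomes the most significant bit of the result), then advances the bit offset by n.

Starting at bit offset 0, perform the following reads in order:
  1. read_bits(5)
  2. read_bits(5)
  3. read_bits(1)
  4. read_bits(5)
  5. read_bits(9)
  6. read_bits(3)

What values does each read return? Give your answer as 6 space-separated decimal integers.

Answer: 17 15 0 16 353 1

Derivation:
Read 1: bits[0:5] width=5 -> value=17 (bin 10001); offset now 5 = byte 0 bit 5; 35 bits remain
Read 2: bits[5:10] width=5 -> value=15 (bin 01111); offset now 10 = byte 1 bit 2; 30 bits remain
Read 3: bits[10:11] width=1 -> value=0 (bin 0); offset now 11 = byte 1 bit 3; 29 bits remain
Read 4: bits[11:16] width=5 -> value=16 (bin 10000); offset now 16 = byte 2 bit 0; 24 bits remain
Read 5: bits[16:25] width=9 -> value=353 (bin 101100001); offset now 25 = byte 3 bit 1; 15 bits remain
Read 6: bits[25:28] width=3 -> value=1 (bin 001); offset now 28 = byte 3 bit 4; 12 bits remain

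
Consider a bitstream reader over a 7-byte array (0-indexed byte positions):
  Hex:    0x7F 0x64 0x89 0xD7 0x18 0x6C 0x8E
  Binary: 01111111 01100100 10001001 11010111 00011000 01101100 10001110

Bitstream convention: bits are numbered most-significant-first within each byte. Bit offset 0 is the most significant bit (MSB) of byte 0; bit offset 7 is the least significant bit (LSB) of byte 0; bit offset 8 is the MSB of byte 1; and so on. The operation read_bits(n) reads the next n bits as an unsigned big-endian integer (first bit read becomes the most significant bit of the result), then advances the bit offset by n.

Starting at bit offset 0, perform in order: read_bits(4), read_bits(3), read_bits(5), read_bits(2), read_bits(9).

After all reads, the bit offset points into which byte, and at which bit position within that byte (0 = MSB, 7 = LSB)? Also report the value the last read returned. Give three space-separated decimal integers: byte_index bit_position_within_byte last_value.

Answer: 2 7 68

Derivation:
Read 1: bits[0:4] width=4 -> value=7 (bin 0111); offset now 4 = byte 0 bit 4; 52 bits remain
Read 2: bits[4:7] width=3 -> value=7 (bin 111); offset now 7 = byte 0 bit 7; 49 bits remain
Read 3: bits[7:12] width=5 -> value=22 (bin 10110); offset now 12 = byte 1 bit 4; 44 bits remain
Read 4: bits[12:14] width=2 -> value=1 (bin 01); offset now 14 = byte 1 bit 6; 42 bits remain
Read 5: bits[14:23] width=9 -> value=68 (bin 001000100); offset now 23 = byte 2 bit 7; 33 bits remain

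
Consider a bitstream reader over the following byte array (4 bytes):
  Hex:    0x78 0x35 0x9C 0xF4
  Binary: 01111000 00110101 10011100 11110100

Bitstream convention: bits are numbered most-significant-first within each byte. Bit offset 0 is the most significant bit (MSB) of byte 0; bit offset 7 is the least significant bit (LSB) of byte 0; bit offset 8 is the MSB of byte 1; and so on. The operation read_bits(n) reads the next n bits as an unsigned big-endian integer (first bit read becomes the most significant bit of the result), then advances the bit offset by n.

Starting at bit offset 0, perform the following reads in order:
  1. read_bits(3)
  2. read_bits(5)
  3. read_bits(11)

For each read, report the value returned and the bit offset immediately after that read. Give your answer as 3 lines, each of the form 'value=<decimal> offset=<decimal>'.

Answer: value=3 offset=3
value=24 offset=8
value=428 offset=19

Derivation:
Read 1: bits[0:3] width=3 -> value=3 (bin 011); offset now 3 = byte 0 bit 3; 29 bits remain
Read 2: bits[3:8] width=5 -> value=24 (bin 11000); offset now 8 = byte 1 bit 0; 24 bits remain
Read 3: bits[8:19] width=11 -> value=428 (bin 00110101100); offset now 19 = byte 2 bit 3; 13 bits remain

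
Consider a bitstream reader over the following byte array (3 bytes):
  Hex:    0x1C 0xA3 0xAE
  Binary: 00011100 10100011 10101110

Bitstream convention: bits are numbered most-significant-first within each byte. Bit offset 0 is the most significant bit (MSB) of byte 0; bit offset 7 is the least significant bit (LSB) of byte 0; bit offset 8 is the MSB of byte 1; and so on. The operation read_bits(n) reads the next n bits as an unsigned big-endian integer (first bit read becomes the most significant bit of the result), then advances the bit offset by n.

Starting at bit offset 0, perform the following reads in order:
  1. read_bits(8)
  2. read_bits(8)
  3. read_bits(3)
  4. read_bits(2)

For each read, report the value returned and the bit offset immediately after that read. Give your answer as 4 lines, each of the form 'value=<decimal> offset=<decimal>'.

Read 1: bits[0:8] width=8 -> value=28 (bin 00011100); offset now 8 = byte 1 bit 0; 16 bits remain
Read 2: bits[8:16] width=8 -> value=163 (bin 10100011); offset now 16 = byte 2 bit 0; 8 bits remain
Read 3: bits[16:19] width=3 -> value=5 (bin 101); offset now 19 = byte 2 bit 3; 5 bits remain
Read 4: bits[19:21] width=2 -> value=1 (bin 01); offset now 21 = byte 2 bit 5; 3 bits remain

Answer: value=28 offset=8
value=163 offset=16
value=5 offset=19
value=1 offset=21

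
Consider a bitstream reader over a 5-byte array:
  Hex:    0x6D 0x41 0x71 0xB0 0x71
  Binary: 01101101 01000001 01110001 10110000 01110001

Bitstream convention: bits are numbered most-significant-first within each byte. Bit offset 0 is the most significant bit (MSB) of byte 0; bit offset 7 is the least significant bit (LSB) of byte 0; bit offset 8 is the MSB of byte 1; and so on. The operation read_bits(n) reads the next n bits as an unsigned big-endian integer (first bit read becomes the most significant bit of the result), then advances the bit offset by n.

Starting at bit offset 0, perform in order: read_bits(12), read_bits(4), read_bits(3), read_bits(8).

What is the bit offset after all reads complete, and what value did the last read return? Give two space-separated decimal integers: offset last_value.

Read 1: bits[0:12] width=12 -> value=1748 (bin 011011010100); offset now 12 = byte 1 bit 4; 28 bits remain
Read 2: bits[12:16] width=4 -> value=1 (bin 0001); offset now 16 = byte 2 bit 0; 24 bits remain
Read 3: bits[16:19] width=3 -> value=3 (bin 011); offset now 19 = byte 2 bit 3; 21 bits remain
Read 4: bits[19:27] width=8 -> value=141 (bin 10001101); offset now 27 = byte 3 bit 3; 13 bits remain

Answer: 27 141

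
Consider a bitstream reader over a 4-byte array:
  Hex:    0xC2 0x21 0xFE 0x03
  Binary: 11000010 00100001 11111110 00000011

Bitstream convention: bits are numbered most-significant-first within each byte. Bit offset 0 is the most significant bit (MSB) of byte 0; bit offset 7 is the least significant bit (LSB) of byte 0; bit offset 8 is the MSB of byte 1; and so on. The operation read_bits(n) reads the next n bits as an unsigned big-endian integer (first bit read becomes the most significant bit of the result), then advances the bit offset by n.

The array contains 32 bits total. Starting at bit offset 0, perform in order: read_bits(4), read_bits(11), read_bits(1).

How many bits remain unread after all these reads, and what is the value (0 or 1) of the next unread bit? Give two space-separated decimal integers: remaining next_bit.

Read 1: bits[0:4] width=4 -> value=12 (bin 1100); offset now 4 = byte 0 bit 4; 28 bits remain
Read 2: bits[4:15] width=11 -> value=272 (bin 00100010000); offset now 15 = byte 1 bit 7; 17 bits remain
Read 3: bits[15:16] width=1 -> value=1 (bin 1); offset now 16 = byte 2 bit 0; 16 bits remain

Answer: 16 1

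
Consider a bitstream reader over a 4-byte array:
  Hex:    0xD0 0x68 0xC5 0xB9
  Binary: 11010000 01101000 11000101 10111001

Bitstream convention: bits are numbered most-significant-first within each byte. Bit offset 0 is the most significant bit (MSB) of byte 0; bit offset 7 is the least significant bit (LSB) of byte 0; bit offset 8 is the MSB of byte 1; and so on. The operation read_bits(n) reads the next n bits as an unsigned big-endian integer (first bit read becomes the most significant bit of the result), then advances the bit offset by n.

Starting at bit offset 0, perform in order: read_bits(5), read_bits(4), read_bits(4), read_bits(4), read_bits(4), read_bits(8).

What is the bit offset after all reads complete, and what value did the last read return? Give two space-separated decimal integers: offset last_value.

Read 1: bits[0:5] width=5 -> value=26 (bin 11010); offset now 5 = byte 0 bit 5; 27 bits remain
Read 2: bits[5:9] width=4 -> value=0 (bin 0000); offset now 9 = byte 1 bit 1; 23 bits remain
Read 3: bits[9:13] width=4 -> value=13 (bin 1101); offset now 13 = byte 1 bit 5; 19 bits remain
Read 4: bits[13:17] width=4 -> value=1 (bin 0001); offset now 17 = byte 2 bit 1; 15 bits remain
Read 5: bits[17:21] width=4 -> value=8 (bin 1000); offset now 21 = byte 2 bit 5; 11 bits remain
Read 6: bits[21:29] width=8 -> value=183 (bin 10110111); offset now 29 = byte 3 bit 5; 3 bits remain

Answer: 29 183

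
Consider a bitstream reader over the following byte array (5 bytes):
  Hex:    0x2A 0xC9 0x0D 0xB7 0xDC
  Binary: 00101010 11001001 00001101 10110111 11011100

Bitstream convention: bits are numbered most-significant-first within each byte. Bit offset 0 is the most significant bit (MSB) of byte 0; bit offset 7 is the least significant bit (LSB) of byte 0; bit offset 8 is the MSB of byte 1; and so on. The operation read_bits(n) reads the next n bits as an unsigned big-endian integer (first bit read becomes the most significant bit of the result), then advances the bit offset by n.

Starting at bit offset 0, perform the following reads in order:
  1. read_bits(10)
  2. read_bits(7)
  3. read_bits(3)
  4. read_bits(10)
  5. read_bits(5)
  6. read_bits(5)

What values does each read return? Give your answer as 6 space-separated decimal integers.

Answer: 171 18 0 877 30 28

Derivation:
Read 1: bits[0:10] width=10 -> value=171 (bin 0010101011); offset now 10 = byte 1 bit 2; 30 bits remain
Read 2: bits[10:17] width=7 -> value=18 (bin 0010010); offset now 17 = byte 2 bit 1; 23 bits remain
Read 3: bits[17:20] width=3 -> value=0 (bin 000); offset now 20 = byte 2 bit 4; 20 bits remain
Read 4: bits[20:30] width=10 -> value=877 (bin 1101101101); offset now 30 = byte 3 bit 6; 10 bits remain
Read 5: bits[30:35] width=5 -> value=30 (bin 11110); offset now 35 = byte 4 bit 3; 5 bits remain
Read 6: bits[35:40] width=5 -> value=28 (bin 11100); offset now 40 = byte 5 bit 0; 0 bits remain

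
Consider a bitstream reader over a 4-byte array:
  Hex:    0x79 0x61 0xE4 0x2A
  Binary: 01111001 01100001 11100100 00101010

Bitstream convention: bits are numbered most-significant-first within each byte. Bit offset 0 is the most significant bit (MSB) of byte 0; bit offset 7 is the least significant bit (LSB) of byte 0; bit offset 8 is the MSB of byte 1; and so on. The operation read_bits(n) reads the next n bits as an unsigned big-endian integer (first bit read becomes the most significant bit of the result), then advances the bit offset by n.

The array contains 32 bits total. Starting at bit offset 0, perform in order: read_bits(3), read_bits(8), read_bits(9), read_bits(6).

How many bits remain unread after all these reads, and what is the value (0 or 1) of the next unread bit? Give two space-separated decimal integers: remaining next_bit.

Answer: 6 1

Derivation:
Read 1: bits[0:3] width=3 -> value=3 (bin 011); offset now 3 = byte 0 bit 3; 29 bits remain
Read 2: bits[3:11] width=8 -> value=203 (bin 11001011); offset now 11 = byte 1 bit 3; 21 bits remain
Read 3: bits[11:20] width=9 -> value=30 (bin 000011110); offset now 20 = byte 2 bit 4; 12 bits remain
Read 4: bits[20:26] width=6 -> value=16 (bin 010000); offset now 26 = byte 3 bit 2; 6 bits remain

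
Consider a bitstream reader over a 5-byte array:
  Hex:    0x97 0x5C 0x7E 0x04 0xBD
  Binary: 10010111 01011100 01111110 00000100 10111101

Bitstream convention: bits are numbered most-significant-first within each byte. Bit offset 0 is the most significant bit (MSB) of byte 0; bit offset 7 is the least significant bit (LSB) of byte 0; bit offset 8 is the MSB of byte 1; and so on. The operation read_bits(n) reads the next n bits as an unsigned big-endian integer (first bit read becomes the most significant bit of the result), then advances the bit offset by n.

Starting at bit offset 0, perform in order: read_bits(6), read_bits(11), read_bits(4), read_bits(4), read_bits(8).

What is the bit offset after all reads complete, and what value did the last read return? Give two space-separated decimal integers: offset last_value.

Answer: 33 9

Derivation:
Read 1: bits[0:6] width=6 -> value=37 (bin 100101); offset now 6 = byte 0 bit 6; 34 bits remain
Read 2: bits[6:17] width=11 -> value=1720 (bin 11010111000); offset now 17 = byte 2 bit 1; 23 bits remain
Read 3: bits[17:21] width=4 -> value=15 (bin 1111); offset now 21 = byte 2 bit 5; 19 bits remain
Read 4: bits[21:25] width=4 -> value=12 (bin 1100); offset now 25 = byte 3 bit 1; 15 bits remain
Read 5: bits[25:33] width=8 -> value=9 (bin 00001001); offset now 33 = byte 4 bit 1; 7 bits remain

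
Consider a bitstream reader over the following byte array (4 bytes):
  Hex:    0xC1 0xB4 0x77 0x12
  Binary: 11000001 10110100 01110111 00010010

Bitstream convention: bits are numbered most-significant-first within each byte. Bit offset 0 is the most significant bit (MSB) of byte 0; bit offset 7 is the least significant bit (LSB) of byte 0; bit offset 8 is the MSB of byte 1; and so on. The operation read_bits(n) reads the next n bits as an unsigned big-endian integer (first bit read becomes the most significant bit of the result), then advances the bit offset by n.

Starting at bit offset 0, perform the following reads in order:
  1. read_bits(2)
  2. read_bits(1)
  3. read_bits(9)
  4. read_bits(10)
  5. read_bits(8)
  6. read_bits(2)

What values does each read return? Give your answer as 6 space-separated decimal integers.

Answer: 3 0 27 285 196 2

Derivation:
Read 1: bits[0:2] width=2 -> value=3 (bin 11); offset now 2 = byte 0 bit 2; 30 bits remain
Read 2: bits[2:3] width=1 -> value=0 (bin 0); offset now 3 = byte 0 bit 3; 29 bits remain
Read 3: bits[3:12] width=9 -> value=27 (bin 000011011); offset now 12 = byte 1 bit 4; 20 bits remain
Read 4: bits[12:22] width=10 -> value=285 (bin 0100011101); offset now 22 = byte 2 bit 6; 10 bits remain
Read 5: bits[22:30] width=8 -> value=196 (bin 11000100); offset now 30 = byte 3 bit 6; 2 bits remain
Read 6: bits[30:32] width=2 -> value=2 (bin 10); offset now 32 = byte 4 bit 0; 0 bits remain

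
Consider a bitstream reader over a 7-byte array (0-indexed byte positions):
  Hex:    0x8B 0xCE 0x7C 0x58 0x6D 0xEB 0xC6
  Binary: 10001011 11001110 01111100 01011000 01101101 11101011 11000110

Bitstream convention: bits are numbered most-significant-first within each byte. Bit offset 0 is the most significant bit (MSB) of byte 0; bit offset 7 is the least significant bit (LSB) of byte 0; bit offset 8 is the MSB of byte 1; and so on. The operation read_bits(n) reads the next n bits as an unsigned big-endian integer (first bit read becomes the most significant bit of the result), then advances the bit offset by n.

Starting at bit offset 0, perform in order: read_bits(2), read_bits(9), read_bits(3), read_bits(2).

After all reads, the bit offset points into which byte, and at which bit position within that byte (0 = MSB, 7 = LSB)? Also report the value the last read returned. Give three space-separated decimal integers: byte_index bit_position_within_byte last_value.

Answer: 2 0 2

Derivation:
Read 1: bits[0:2] width=2 -> value=2 (bin 10); offset now 2 = byte 0 bit 2; 54 bits remain
Read 2: bits[2:11] width=9 -> value=94 (bin 001011110); offset now 11 = byte 1 bit 3; 45 bits remain
Read 3: bits[11:14] width=3 -> value=3 (bin 011); offset now 14 = byte 1 bit 6; 42 bits remain
Read 4: bits[14:16] width=2 -> value=2 (bin 10); offset now 16 = byte 2 bit 0; 40 bits remain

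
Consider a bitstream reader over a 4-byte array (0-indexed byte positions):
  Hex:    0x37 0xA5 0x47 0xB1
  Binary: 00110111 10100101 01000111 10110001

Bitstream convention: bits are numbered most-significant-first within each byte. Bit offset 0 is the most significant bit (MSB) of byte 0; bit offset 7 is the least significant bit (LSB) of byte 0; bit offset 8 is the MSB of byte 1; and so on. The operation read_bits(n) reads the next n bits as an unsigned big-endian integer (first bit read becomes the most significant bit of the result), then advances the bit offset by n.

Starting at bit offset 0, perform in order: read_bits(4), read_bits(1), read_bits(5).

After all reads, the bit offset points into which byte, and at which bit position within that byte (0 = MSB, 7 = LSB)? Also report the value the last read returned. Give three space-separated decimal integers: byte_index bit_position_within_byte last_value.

Answer: 1 2 30

Derivation:
Read 1: bits[0:4] width=4 -> value=3 (bin 0011); offset now 4 = byte 0 bit 4; 28 bits remain
Read 2: bits[4:5] width=1 -> value=0 (bin 0); offset now 5 = byte 0 bit 5; 27 bits remain
Read 3: bits[5:10] width=5 -> value=30 (bin 11110); offset now 10 = byte 1 bit 2; 22 bits remain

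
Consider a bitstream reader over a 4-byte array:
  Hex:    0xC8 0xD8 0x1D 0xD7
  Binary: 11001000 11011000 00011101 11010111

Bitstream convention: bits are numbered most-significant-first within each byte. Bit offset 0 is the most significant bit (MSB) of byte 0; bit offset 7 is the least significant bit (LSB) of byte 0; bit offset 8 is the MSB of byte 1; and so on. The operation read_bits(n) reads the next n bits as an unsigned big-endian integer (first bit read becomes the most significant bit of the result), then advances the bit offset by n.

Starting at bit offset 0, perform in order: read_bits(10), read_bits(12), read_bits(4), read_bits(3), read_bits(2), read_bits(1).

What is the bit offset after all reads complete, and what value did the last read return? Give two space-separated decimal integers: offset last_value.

Answer: 32 1

Derivation:
Read 1: bits[0:10] width=10 -> value=803 (bin 1100100011); offset now 10 = byte 1 bit 2; 22 bits remain
Read 2: bits[10:22] width=12 -> value=1543 (bin 011000000111); offset now 22 = byte 2 bit 6; 10 bits remain
Read 3: bits[22:26] width=4 -> value=7 (bin 0111); offset now 26 = byte 3 bit 2; 6 bits remain
Read 4: bits[26:29] width=3 -> value=2 (bin 010); offset now 29 = byte 3 bit 5; 3 bits remain
Read 5: bits[29:31] width=2 -> value=3 (bin 11); offset now 31 = byte 3 bit 7; 1 bits remain
Read 6: bits[31:32] width=1 -> value=1 (bin 1); offset now 32 = byte 4 bit 0; 0 bits remain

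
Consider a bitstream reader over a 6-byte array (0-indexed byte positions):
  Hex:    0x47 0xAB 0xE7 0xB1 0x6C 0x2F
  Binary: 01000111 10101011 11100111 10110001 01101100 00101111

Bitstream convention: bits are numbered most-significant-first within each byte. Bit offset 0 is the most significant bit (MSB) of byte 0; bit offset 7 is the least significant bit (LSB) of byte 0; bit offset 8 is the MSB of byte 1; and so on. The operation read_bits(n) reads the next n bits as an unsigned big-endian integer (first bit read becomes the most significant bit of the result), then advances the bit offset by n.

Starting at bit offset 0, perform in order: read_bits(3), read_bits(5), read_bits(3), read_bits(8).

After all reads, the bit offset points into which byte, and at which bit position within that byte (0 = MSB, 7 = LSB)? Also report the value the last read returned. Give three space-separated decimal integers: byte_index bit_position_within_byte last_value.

Answer: 2 3 95

Derivation:
Read 1: bits[0:3] width=3 -> value=2 (bin 010); offset now 3 = byte 0 bit 3; 45 bits remain
Read 2: bits[3:8] width=5 -> value=7 (bin 00111); offset now 8 = byte 1 bit 0; 40 bits remain
Read 3: bits[8:11] width=3 -> value=5 (bin 101); offset now 11 = byte 1 bit 3; 37 bits remain
Read 4: bits[11:19] width=8 -> value=95 (bin 01011111); offset now 19 = byte 2 bit 3; 29 bits remain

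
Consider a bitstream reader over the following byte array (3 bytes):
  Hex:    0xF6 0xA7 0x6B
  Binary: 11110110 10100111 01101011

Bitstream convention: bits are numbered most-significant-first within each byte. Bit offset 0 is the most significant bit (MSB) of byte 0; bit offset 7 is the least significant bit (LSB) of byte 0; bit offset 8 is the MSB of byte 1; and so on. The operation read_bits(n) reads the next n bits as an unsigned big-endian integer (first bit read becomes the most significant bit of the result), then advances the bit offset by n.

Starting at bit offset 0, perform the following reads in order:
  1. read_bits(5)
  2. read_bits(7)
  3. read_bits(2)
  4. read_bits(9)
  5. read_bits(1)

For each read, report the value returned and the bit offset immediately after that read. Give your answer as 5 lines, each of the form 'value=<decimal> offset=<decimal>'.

Read 1: bits[0:5] width=5 -> value=30 (bin 11110); offset now 5 = byte 0 bit 5; 19 bits remain
Read 2: bits[5:12] width=7 -> value=106 (bin 1101010); offset now 12 = byte 1 bit 4; 12 bits remain
Read 3: bits[12:14] width=2 -> value=1 (bin 01); offset now 14 = byte 1 bit 6; 10 bits remain
Read 4: bits[14:23] width=9 -> value=437 (bin 110110101); offset now 23 = byte 2 bit 7; 1 bits remain
Read 5: bits[23:24] width=1 -> value=1 (bin 1); offset now 24 = byte 3 bit 0; 0 bits remain

Answer: value=30 offset=5
value=106 offset=12
value=1 offset=14
value=437 offset=23
value=1 offset=24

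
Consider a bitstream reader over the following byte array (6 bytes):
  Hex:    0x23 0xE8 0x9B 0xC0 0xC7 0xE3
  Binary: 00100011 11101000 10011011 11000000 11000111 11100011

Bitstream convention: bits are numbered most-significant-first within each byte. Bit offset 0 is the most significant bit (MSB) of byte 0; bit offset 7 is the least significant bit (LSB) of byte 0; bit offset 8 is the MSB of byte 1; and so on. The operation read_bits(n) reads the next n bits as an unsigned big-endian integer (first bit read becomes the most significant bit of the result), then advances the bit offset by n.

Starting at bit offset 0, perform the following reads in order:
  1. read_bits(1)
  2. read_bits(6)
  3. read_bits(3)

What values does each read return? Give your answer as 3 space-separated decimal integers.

Answer: 0 17 7

Derivation:
Read 1: bits[0:1] width=1 -> value=0 (bin 0); offset now 1 = byte 0 bit 1; 47 bits remain
Read 2: bits[1:7] width=6 -> value=17 (bin 010001); offset now 7 = byte 0 bit 7; 41 bits remain
Read 3: bits[7:10] width=3 -> value=7 (bin 111); offset now 10 = byte 1 bit 2; 38 bits remain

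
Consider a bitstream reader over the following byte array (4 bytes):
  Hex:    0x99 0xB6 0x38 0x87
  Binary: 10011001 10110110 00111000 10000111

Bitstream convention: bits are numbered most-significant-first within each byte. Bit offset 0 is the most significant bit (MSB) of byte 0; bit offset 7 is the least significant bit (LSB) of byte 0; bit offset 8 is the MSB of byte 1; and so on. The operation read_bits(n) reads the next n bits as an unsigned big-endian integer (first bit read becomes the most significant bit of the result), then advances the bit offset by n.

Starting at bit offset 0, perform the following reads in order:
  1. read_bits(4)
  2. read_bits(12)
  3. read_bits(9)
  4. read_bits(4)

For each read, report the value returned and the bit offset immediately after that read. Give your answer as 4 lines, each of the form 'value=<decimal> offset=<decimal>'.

Answer: value=9 offset=4
value=2486 offset=16
value=113 offset=25
value=0 offset=29

Derivation:
Read 1: bits[0:4] width=4 -> value=9 (bin 1001); offset now 4 = byte 0 bit 4; 28 bits remain
Read 2: bits[4:16] width=12 -> value=2486 (bin 100110110110); offset now 16 = byte 2 bit 0; 16 bits remain
Read 3: bits[16:25] width=9 -> value=113 (bin 001110001); offset now 25 = byte 3 bit 1; 7 bits remain
Read 4: bits[25:29] width=4 -> value=0 (bin 0000); offset now 29 = byte 3 bit 5; 3 bits remain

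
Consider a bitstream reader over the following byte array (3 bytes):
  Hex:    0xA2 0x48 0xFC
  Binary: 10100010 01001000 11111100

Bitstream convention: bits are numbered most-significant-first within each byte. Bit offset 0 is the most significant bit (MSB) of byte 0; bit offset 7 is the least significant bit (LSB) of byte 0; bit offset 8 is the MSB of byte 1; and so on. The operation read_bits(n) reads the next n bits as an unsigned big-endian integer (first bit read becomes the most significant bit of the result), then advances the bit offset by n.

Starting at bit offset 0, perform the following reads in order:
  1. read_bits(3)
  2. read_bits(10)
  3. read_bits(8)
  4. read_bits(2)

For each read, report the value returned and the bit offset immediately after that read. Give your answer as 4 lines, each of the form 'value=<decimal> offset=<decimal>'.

Answer: value=5 offset=3
value=73 offset=13
value=31 offset=21
value=2 offset=23

Derivation:
Read 1: bits[0:3] width=3 -> value=5 (bin 101); offset now 3 = byte 0 bit 3; 21 bits remain
Read 2: bits[3:13] width=10 -> value=73 (bin 0001001001); offset now 13 = byte 1 bit 5; 11 bits remain
Read 3: bits[13:21] width=8 -> value=31 (bin 00011111); offset now 21 = byte 2 bit 5; 3 bits remain
Read 4: bits[21:23] width=2 -> value=2 (bin 10); offset now 23 = byte 2 bit 7; 1 bits remain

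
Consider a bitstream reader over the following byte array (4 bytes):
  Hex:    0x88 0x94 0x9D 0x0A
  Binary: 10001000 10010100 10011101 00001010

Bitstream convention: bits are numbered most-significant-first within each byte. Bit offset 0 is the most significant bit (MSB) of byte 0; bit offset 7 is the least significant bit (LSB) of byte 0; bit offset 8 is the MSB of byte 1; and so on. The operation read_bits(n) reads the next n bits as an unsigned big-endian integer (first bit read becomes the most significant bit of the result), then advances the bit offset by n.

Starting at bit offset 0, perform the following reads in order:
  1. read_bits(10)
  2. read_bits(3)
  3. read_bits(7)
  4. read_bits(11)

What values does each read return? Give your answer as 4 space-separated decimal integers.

Read 1: bits[0:10] width=10 -> value=546 (bin 1000100010); offset now 10 = byte 1 bit 2; 22 bits remain
Read 2: bits[10:13] width=3 -> value=2 (bin 010); offset now 13 = byte 1 bit 5; 19 bits remain
Read 3: bits[13:20] width=7 -> value=73 (bin 1001001); offset now 20 = byte 2 bit 4; 12 bits remain
Read 4: bits[20:31] width=11 -> value=1669 (bin 11010000101); offset now 31 = byte 3 bit 7; 1 bits remain

Answer: 546 2 73 1669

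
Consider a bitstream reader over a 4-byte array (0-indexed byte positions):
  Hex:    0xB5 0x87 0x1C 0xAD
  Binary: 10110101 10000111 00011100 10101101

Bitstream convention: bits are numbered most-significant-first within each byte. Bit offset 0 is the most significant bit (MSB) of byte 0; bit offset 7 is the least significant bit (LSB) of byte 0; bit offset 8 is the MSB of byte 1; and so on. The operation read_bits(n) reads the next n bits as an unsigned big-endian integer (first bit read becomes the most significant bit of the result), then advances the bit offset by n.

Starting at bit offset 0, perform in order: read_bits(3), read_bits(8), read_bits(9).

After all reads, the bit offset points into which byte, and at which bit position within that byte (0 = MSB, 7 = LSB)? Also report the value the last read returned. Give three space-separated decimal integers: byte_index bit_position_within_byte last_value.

Answer: 2 4 113

Derivation:
Read 1: bits[0:3] width=3 -> value=5 (bin 101); offset now 3 = byte 0 bit 3; 29 bits remain
Read 2: bits[3:11] width=8 -> value=172 (bin 10101100); offset now 11 = byte 1 bit 3; 21 bits remain
Read 3: bits[11:20] width=9 -> value=113 (bin 001110001); offset now 20 = byte 2 bit 4; 12 bits remain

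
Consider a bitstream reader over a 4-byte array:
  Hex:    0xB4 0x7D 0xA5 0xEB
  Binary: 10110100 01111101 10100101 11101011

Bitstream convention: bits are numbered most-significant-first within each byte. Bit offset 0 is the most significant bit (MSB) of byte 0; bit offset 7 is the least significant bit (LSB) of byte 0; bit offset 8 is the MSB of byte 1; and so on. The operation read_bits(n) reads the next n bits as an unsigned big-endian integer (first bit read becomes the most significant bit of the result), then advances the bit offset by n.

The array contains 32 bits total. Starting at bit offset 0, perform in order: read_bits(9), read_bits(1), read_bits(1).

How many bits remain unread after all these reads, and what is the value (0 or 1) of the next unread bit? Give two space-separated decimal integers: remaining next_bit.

Answer: 21 1

Derivation:
Read 1: bits[0:9] width=9 -> value=360 (bin 101101000); offset now 9 = byte 1 bit 1; 23 bits remain
Read 2: bits[9:10] width=1 -> value=1 (bin 1); offset now 10 = byte 1 bit 2; 22 bits remain
Read 3: bits[10:11] width=1 -> value=1 (bin 1); offset now 11 = byte 1 bit 3; 21 bits remain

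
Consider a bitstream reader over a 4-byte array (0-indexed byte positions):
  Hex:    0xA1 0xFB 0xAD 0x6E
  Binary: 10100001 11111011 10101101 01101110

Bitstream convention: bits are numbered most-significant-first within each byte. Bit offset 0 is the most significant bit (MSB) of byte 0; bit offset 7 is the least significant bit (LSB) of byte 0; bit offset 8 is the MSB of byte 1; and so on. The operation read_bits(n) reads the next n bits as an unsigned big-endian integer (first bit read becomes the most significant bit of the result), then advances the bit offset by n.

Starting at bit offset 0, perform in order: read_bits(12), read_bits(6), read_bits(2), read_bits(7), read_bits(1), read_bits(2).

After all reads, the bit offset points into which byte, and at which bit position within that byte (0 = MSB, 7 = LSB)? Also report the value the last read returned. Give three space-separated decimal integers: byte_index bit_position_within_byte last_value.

Read 1: bits[0:12] width=12 -> value=2591 (bin 101000011111); offset now 12 = byte 1 bit 4; 20 bits remain
Read 2: bits[12:18] width=6 -> value=46 (bin 101110); offset now 18 = byte 2 bit 2; 14 bits remain
Read 3: bits[18:20] width=2 -> value=2 (bin 10); offset now 20 = byte 2 bit 4; 12 bits remain
Read 4: bits[20:27] width=7 -> value=107 (bin 1101011); offset now 27 = byte 3 bit 3; 5 bits remain
Read 5: bits[27:28] width=1 -> value=0 (bin 0); offset now 28 = byte 3 bit 4; 4 bits remain
Read 6: bits[28:30] width=2 -> value=3 (bin 11); offset now 30 = byte 3 bit 6; 2 bits remain

Answer: 3 6 3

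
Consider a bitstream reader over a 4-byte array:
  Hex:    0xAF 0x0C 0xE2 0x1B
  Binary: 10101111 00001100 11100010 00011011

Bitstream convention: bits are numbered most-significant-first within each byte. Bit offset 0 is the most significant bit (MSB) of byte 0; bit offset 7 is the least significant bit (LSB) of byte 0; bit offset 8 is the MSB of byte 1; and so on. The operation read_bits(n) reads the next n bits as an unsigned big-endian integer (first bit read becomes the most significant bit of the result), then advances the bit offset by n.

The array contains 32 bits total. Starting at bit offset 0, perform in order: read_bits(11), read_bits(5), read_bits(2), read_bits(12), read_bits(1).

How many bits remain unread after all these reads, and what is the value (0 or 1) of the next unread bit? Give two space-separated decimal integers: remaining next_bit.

Read 1: bits[0:11] width=11 -> value=1400 (bin 10101111000); offset now 11 = byte 1 bit 3; 21 bits remain
Read 2: bits[11:16] width=5 -> value=12 (bin 01100); offset now 16 = byte 2 bit 0; 16 bits remain
Read 3: bits[16:18] width=2 -> value=3 (bin 11); offset now 18 = byte 2 bit 2; 14 bits remain
Read 4: bits[18:30] width=12 -> value=2182 (bin 100010000110); offset now 30 = byte 3 bit 6; 2 bits remain
Read 5: bits[30:31] width=1 -> value=1 (bin 1); offset now 31 = byte 3 bit 7; 1 bits remain

Answer: 1 1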